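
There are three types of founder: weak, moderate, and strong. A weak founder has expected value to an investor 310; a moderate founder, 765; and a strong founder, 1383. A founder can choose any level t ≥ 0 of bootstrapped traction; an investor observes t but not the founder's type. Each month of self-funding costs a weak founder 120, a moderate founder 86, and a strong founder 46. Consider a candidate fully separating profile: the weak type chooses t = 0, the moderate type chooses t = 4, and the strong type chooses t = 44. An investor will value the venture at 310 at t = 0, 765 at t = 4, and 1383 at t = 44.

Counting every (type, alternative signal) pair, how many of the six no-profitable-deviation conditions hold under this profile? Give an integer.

4

Strong (own payoff 1383 − 46×44 = -641): to t=0 gives 310 → profitable ✗; to t=4 gives 765 − 46×4 = 581 → profitable ✗.
Weak (own payoff 310): to t=4 gives 765 − 120×4 = 285 → no gain ✓; to t=44 gives 1383 − 120×44 = -3897 → no gain ✓.
Moderate (own payoff 765 − 86×4 = 421): to t=0 gives 310 → no gain ✓; to t=44 gives 1383 − 86×44 = -2401 → no gain ✓.
4 of the 6 constraints hold; not an equilibrium.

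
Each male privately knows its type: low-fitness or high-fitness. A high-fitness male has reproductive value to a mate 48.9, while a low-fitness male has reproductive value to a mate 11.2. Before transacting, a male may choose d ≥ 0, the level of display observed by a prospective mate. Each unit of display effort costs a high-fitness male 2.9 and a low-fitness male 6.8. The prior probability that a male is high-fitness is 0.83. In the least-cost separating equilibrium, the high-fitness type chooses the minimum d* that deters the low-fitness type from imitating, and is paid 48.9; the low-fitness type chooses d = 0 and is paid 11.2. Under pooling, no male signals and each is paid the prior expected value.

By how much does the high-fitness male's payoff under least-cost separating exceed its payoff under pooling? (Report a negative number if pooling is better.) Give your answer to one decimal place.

Least-cost separating signal: d* solves 11.2 = 48.9 − 6.8·d*, so d* = (48.9 − 11.2)/6.8 ≈ 5.5441.
High-fitness type's separating payoff: 48.9 − 2.9 × d* = 48.9 − 2.9 × (48.9 − 11.2)/6.8 = 48.9 − 109.33/6.8 ≈ 32.822.
Pooling payoff: 0.83 × 48.9 + 0.17 × 11.2 = 42.491.
Difference: 32.822 − 42.491 = -9.669, i.e. -9.7 to one decimal place.
The high-fitness type would prefer the pooling outcome.

-9.7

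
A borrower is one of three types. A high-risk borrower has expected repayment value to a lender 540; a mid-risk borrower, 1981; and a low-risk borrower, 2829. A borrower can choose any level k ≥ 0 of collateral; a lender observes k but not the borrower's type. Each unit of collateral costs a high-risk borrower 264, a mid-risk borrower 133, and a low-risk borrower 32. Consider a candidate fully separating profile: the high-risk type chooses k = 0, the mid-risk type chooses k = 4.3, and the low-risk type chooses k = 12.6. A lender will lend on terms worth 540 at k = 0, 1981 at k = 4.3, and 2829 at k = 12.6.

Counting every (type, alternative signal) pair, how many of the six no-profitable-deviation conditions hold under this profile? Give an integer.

5

High-risk (own payoff 540): to k=4.3 gives 1981 − 264×4.3 = 845.8 → profitable ✗; to k=12.6 gives 2829 − 264×12.6 = -497.4 → no gain ✓.
Low-risk (own payoff 2829 − 32×12.6 = 2425.8): to k=0 gives 540 → no gain ✓; to k=4.3 gives 1981 − 32×4.3 = 1843.4 → no gain ✓.
Mid-risk (own payoff 1981 − 133×4.3 = 1409.1): to k=0 gives 540 → no gain ✓; to k=12.6 gives 2829 − 133×12.6 = 1153.2 → no gain ✓.
5 of the 6 constraints hold; not an equilibrium.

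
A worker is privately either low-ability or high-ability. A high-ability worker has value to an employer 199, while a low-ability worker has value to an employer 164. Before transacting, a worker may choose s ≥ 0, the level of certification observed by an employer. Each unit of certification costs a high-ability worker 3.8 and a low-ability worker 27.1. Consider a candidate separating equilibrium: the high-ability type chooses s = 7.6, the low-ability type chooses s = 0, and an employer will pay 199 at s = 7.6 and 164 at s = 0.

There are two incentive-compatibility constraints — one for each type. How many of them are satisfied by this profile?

2

Low-ability type: stay at 0 → 164; mimic → 199 − 27.1 × 7.6 = -6.96. IC holds (164 ≥ -6.96).
High-ability type: signal → 199 − 3.8 × 7.6 = 170.12; deviate to 0 → 164. IC holds (170.12 ≥ 164).
2 of 2 constraints hold, so this is a separating equilibrium.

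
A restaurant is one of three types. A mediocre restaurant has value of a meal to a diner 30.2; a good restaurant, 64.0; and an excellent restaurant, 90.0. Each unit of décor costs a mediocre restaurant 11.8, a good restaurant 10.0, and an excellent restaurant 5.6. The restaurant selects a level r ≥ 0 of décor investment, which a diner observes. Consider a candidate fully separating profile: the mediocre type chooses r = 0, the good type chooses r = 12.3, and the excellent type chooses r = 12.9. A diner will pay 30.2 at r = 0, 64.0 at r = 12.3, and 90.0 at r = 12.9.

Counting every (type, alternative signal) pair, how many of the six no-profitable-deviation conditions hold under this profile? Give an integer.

3

Mediocre (own payoff 30.2): to r=12.3 gives 64.0 − 11.8×12.3 = -81.14 → no gain ✓; to r=12.9 gives 90.0 − 11.8×12.9 = -62.22 → no gain ✓.
Excellent (own payoff 90.0 − 5.6×12.9 = 17.76): to r=0 gives 30.2 → profitable ✗; to r=12.3 gives 64.0 − 5.6×12.3 = -4.88 → no gain ✓.
Good (own payoff 64.0 − 10.0×12.3 = -59): to r=0 gives 30.2 → profitable ✗; to r=12.9 gives 90.0 − 10.0×12.9 = -39 → profitable ✗.
3 of the 6 constraints hold; not an equilibrium.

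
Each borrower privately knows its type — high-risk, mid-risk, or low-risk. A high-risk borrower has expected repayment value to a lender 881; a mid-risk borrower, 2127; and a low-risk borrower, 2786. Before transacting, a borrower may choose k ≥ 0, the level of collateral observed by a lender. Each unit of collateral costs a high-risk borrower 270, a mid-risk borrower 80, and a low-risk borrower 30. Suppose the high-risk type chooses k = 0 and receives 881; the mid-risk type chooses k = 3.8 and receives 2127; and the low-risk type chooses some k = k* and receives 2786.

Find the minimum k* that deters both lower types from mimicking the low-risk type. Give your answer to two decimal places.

12.04

High-risk type (on-path payoff 881) won't mimic when 881 ≥ 2786 − 270·k*, i.e. k* ≥ 7.06.
Mid-risk type (on-path payoff 2127 − 80×3.8 = 1823) won't mimic when 1823 ≥ 2786 − 80·k*, i.e. k* ≥ 12.04.
Both must hold, so k* = max(7.06, 12.04) = 12.04. The mid-risk type's constraint binds.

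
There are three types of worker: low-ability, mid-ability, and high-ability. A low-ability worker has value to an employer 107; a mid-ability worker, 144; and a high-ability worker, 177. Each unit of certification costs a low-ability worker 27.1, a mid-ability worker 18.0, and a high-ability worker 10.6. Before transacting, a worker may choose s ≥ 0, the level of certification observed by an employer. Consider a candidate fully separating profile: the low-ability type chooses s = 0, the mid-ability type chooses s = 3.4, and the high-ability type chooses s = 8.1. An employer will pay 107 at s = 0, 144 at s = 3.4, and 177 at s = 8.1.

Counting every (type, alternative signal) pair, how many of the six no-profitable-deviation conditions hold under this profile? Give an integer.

Mid-ability (own payoff 144 − 18.0×3.4 = 82.8): to s=0 gives 107 → profitable ✗; to s=8.1 gives 177 − 18.0×8.1 = 31.2 → no gain ✓.
High-ability (own payoff 177 − 10.6×8.1 = 91.14): to s=0 gives 107 → profitable ✗; to s=3.4 gives 144 − 10.6×3.4 = 107.96 → profitable ✗.
Low-ability (own payoff 107): to s=3.4 gives 144 − 27.1×3.4 = 51.86 → no gain ✓; to s=8.1 gives 177 − 27.1×8.1 = -42.51 → no gain ✓.
3 of the 6 constraints hold; not an equilibrium.

3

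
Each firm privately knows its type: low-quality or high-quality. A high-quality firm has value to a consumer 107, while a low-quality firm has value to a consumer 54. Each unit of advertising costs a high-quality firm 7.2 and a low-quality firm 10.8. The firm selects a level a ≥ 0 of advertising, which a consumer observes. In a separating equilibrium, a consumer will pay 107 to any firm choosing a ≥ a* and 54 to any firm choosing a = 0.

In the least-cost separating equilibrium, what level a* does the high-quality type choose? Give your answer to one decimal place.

A low-quality firm choosing a = 0 receives 54.
Imitating at a* instead would pay 107 at cost 10.8·a*, netting 107 − 10.8·a*.
Indifference: 54 = 107 − 10.8·a*, so a* = (107 − 54) / 10.8 ≈ 4.9.
At a* the low-quality type's incentive constraint just binds; the high-quality type strictly prefers a* since its per-unit cost is lower.

4.9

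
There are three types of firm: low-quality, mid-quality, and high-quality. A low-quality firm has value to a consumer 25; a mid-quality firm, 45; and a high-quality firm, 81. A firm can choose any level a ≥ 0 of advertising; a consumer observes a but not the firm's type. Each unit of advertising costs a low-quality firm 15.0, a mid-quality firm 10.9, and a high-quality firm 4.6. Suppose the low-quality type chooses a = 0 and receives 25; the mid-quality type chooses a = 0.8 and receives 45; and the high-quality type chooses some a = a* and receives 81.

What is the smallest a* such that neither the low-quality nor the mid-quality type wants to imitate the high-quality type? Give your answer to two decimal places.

4.10

Mid-quality type (on-path payoff 45 − 10.9×0.8 = 36.28) won't mimic when 36.28 ≥ 81 − 10.9·a*, i.e. a* ≥ 4.10.
Low-quality type (on-path payoff 25) won't mimic when 25 ≥ 81 − 15.0·a*, i.e. a* ≥ 3.73.
Both must hold, so a* = max(3.73, 4.10) = 4.10. The mid-quality type's constraint binds.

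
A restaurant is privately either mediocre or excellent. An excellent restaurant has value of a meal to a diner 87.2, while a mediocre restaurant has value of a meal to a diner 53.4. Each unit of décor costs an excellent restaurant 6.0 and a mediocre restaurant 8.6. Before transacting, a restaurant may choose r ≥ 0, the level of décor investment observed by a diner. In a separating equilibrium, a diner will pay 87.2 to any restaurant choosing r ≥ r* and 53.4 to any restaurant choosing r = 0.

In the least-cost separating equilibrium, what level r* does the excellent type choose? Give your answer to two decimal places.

A mediocre restaurant choosing r = 0 receives 53.4.
Imitating at r* instead would pay 87.2 at cost 8.6·r*, netting 87.2 − 8.6·r*.
Indifference: 53.4 = 87.2 − 8.6·r*, so r* = (87.2 − 53.4) / 8.6 ≈ 3.93.
At r* the mediocre type's incentive constraint just binds; the excellent type strictly prefers r* since its per-unit cost is lower.

3.93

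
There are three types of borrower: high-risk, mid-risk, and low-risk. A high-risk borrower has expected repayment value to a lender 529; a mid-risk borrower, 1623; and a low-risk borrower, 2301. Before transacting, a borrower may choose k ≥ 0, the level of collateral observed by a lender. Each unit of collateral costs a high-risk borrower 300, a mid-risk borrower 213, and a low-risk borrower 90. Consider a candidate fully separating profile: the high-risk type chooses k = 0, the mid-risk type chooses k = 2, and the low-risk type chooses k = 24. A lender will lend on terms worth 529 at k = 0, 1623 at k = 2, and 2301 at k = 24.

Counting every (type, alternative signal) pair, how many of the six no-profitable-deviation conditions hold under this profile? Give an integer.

Low-risk (own payoff 2301 − 90×24 = 141): to k=0 gives 529 → profitable ✗; to k=2 gives 1623 − 90×2 = 1443 → profitable ✗.
High-risk (own payoff 529): to k=2 gives 1623 − 300×2 = 1023 → profitable ✗; to k=24 gives 2301 − 300×24 = -4899 → no gain ✓.
Mid-risk (own payoff 1623 − 213×2 = 1197): to k=0 gives 529 → no gain ✓; to k=24 gives 2301 − 213×24 = -2811 → no gain ✓.
3 of the 6 constraints hold; not an equilibrium.

3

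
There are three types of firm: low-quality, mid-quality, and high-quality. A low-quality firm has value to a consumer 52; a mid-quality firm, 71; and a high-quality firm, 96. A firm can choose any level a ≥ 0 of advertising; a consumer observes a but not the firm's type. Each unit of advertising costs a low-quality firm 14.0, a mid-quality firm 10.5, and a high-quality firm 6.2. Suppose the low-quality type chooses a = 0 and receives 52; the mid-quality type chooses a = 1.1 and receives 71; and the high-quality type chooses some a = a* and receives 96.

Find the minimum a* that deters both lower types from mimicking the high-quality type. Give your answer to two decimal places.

3.48

Low-quality type (on-path payoff 52) won't mimic when 52 ≥ 96 − 14.0·a*, i.e. a* ≥ 3.14.
Mid-quality type (on-path payoff 71 − 10.5×1.1 = 59.45) won't mimic when 59.45 ≥ 96 − 10.5·a*, i.e. a* ≥ 3.48.
Both must hold, so a* = max(3.14, 3.48) = 3.48. The mid-quality type's constraint binds.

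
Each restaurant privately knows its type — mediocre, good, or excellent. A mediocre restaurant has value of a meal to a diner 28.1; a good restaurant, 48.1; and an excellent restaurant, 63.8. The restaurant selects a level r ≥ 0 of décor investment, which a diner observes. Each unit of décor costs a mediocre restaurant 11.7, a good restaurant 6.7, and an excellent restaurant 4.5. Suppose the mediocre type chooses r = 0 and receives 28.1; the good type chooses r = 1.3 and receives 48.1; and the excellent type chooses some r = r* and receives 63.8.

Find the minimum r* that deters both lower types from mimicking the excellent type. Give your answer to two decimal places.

Good type (on-path payoff 48.1 − 6.7×1.3 = 39.39) won't mimic when 39.39 ≥ 63.8 − 6.7·r*, i.e. r* ≥ 3.64.
Mediocre type (on-path payoff 28.1) won't mimic when 28.1 ≥ 63.8 − 11.7·r*, i.e. r* ≥ 3.05.
Both must hold, so r* = max(3.05, 3.64) = 3.64. The good type's constraint binds.

3.64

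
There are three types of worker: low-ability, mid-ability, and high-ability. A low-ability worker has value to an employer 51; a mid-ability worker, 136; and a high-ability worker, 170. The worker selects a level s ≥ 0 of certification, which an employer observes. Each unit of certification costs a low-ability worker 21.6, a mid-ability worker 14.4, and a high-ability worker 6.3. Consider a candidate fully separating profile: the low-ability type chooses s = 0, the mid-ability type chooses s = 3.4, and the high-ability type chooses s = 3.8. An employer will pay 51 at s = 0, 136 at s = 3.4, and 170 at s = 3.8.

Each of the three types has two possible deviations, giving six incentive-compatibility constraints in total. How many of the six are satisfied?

3

Mid-ability (own payoff 136 − 14.4×3.4 = 87.04): to s=0 gives 51 → no gain ✓; to s=3.8 gives 170 − 14.4×3.8 = 115.28 → profitable ✗.
High-ability (own payoff 170 − 6.3×3.8 = 146.06): to s=0 gives 51 → no gain ✓; to s=3.4 gives 136 − 6.3×3.4 = 114.58 → no gain ✓.
Low-ability (own payoff 51): to s=3.4 gives 136 − 21.6×3.4 = 62.56 → profitable ✗; to s=3.8 gives 170 − 21.6×3.8 = 87.92 → profitable ✗.
3 of the 6 constraints hold; not an equilibrium.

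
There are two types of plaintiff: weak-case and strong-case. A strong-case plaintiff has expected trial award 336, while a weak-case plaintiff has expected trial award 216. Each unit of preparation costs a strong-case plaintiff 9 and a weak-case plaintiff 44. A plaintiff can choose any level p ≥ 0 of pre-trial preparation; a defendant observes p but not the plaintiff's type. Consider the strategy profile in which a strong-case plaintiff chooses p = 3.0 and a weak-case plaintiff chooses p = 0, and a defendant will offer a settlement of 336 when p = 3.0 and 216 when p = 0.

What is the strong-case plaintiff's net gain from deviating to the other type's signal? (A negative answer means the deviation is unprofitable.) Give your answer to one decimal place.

-93.0

Playing p = 3.0 the strong-case plaintiff receives 336 − 9 × 3.0 = 309.
Deviating to p = 0 yields 216 instead.
Gain from deviating: 216 − 309 = -93.0.
The gain is negative, so the strong-case type's incentive-compatibility constraint is satisfied.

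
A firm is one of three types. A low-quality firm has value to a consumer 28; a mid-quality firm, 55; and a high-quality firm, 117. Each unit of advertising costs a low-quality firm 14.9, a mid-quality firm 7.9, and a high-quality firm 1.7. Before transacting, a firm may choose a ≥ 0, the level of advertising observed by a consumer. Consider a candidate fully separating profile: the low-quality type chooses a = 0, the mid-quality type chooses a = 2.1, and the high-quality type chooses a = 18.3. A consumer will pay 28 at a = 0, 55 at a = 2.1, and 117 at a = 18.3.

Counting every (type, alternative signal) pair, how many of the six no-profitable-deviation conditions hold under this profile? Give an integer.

High-quality (own payoff 117 − 1.7×18.3 = 85.89): to a=0 gives 28 → no gain ✓; to a=2.1 gives 55 − 1.7×2.1 = 51.43 → no gain ✓.
Low-quality (own payoff 28): to a=2.1 gives 55 − 14.9×2.1 = 23.71 → no gain ✓; to a=18.3 gives 117 − 14.9×18.3 = -155.67 → no gain ✓.
Mid-quality (own payoff 55 − 7.9×2.1 = 38.41): to a=0 gives 28 → no gain ✓; to a=18.3 gives 117 − 7.9×18.3 = -27.57 → no gain ✓.
6 of the 6 constraints hold; this profile is a separating equilibrium.

6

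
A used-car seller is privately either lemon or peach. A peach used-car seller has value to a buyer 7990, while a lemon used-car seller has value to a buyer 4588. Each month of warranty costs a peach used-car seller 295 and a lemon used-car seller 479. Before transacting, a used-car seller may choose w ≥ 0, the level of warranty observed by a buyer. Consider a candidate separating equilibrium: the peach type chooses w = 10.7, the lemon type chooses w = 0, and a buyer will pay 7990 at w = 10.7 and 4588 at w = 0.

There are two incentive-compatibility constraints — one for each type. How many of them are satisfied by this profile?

2

Peach type: signal → 7990 − 295 × 10.7 = 4833.5; deviate to 0 → 4588. IC holds (4833.5 ≥ 4588).
Lemon type: stay at 0 → 4588; mimic → 7990 − 479 × 10.7 = 2864.7. IC holds (4588 ≥ 2864.7).
2 of 2 constraints hold, so this is a separating equilibrium.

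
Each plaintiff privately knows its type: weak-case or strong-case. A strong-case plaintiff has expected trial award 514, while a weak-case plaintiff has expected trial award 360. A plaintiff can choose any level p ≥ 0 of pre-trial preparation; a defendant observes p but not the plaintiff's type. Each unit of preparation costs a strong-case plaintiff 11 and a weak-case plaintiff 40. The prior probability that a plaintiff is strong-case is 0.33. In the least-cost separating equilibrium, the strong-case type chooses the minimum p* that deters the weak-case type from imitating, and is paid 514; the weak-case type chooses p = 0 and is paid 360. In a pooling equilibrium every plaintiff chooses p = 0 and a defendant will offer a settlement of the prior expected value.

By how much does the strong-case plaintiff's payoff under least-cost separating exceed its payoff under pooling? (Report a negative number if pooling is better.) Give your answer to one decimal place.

60.8

Least-cost separating signal: p* solves 360 = 514 − 40·p*, so p* = (514 − 360)/40 = 3.85.
Strong-case type's separating payoff: 514 − 11 × p* = 514 − 11 × (514 − 360)/40 = 514 − 1694/40 = 471.65.
Pooling payoff: 0.33 × 514 + 0.67 × 360 = 410.82.
Difference: 471.65 − 410.82 = 60.83, i.e. 60.8 to one decimal place.
The strong-case type prefers to separate.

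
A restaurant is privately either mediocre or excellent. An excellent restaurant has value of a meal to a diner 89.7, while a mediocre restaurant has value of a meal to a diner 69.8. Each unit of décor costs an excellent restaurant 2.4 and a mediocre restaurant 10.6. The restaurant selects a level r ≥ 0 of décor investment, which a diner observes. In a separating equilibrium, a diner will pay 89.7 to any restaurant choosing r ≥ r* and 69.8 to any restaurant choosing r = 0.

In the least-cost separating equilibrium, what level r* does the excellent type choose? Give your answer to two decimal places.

1.88

A mediocre restaurant choosing r = 0 receives 69.8.
Imitating at r* instead would pay 89.7 at cost 10.6·r*, netting 89.7 − 10.6·r*.
Indifference: 69.8 = 89.7 − 10.6·r*, so r* = (89.7 − 69.8) / 10.6 ≈ 1.88.
This is the mediocre type's binding incentive-compatibility constraint; any r ≥ 1.88 sustains separation on that side.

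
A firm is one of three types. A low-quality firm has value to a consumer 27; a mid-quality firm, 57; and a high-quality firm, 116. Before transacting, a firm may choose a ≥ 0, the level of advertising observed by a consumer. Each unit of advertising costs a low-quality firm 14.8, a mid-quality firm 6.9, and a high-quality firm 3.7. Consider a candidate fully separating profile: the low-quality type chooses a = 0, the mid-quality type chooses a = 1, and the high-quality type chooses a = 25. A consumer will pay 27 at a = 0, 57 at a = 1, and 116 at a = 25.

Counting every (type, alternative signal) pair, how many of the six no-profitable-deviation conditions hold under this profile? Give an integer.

Low-quality (own payoff 27): to a=1 gives 57 − 14.8×1 = 42.2 → profitable ✗; to a=25 gives 116 − 14.8×25 = -254 → no gain ✓.
High-quality (own payoff 116 − 3.7×25 = 23.5): to a=0 gives 27 → profitable ✗; to a=1 gives 57 − 3.7×1 = 53.3 → profitable ✗.
Mid-quality (own payoff 57 − 6.9×1 = 50.1): to a=0 gives 27 → no gain ✓; to a=25 gives 116 − 6.9×25 = -56.5 → no gain ✓.
3 of the 6 constraints hold; not an equilibrium.

3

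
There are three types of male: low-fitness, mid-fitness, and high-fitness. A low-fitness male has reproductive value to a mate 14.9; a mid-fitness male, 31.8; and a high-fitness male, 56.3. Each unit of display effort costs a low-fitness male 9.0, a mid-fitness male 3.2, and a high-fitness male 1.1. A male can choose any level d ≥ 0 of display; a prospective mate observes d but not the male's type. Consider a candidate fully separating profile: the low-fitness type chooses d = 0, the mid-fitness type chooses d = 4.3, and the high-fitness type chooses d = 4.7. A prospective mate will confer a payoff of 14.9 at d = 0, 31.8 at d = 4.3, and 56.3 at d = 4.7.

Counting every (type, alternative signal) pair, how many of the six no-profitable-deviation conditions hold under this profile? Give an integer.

5

Low-fitness (own payoff 14.9): to d=4.3 gives 31.8 − 9.0×4.3 = -6.9 → no gain ✓; to d=4.7 gives 56.3 − 9.0×4.7 = 14 → no gain ✓.
High-fitness (own payoff 56.3 − 1.1×4.7 = 51.13): to d=0 gives 14.9 → no gain ✓; to d=4.3 gives 31.8 − 1.1×4.3 = 27.07 → no gain ✓.
Mid-fitness (own payoff 31.8 − 3.2×4.3 = 18.04): to d=0 gives 14.9 → no gain ✓; to d=4.7 gives 56.3 − 3.2×4.7 = 41.26 → profitable ✗.
5 of the 6 constraints hold; not an equilibrium.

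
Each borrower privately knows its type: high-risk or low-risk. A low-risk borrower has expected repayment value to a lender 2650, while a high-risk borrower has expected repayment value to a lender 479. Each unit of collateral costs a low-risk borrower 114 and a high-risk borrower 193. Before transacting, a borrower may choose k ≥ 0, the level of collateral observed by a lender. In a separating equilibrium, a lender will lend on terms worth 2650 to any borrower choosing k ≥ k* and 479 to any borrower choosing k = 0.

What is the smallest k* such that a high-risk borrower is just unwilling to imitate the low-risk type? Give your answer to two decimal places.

A high-risk borrower choosing k = 0 receives 479.
Imitating at k* instead would pay 2650 at cost 193·k*, netting 2650 − 193·k*.
Indifference: 479 = 2650 − 193·k*, so k* = (2650 − 479) / 193 ≈ 11.25.
This is the high-risk type's binding incentive-compatibility constraint; any k ≥ 11.25 sustains separation on that side.

11.25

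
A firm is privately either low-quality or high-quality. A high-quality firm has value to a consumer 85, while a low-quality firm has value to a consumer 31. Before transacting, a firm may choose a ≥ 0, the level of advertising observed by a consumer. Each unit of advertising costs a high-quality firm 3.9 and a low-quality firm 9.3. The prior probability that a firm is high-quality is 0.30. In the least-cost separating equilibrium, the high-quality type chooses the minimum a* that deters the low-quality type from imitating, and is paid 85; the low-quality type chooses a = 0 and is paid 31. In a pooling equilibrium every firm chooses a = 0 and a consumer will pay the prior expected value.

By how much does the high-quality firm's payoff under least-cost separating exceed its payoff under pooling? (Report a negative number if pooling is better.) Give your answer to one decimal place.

15.2

Least-cost separating signal: a* solves 31 = 85 − 9.3·a*, so a* = (85 − 31)/9.3 ≈ 5.8065.
High-quality type's separating payoff: 85 − 3.9 × a* = 85 − 3.9 × (85 − 31)/9.3 = 85 − 210.6/9.3 ≈ 62.355.
Pooling payoff: 0.30 × 85 + 0.70 × 31 = 47.2.
Difference: 62.355 − 47.2 = 15.155, i.e. 15.2 to one decimal place.
The high-quality type prefers to separate.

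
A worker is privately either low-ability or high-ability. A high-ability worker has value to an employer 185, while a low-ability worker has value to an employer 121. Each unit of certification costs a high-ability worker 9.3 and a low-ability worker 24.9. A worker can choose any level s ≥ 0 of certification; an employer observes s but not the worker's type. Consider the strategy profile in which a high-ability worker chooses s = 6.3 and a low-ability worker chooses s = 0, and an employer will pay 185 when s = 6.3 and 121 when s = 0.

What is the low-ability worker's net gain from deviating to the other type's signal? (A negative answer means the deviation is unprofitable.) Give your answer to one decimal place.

-92.9

Playing s = 0 the low-ability worker receives 121.
Deviating to s = 6.3 brings payment 185 at cost 24.9 × 6.3 = 156.87, netting 28.13.
Gain from deviating: 28.13 − 121 = -92.87, i.e. -92.9 to one decimal place.
The gain is negative, so the low-ability type's incentive-compatibility constraint is satisfied.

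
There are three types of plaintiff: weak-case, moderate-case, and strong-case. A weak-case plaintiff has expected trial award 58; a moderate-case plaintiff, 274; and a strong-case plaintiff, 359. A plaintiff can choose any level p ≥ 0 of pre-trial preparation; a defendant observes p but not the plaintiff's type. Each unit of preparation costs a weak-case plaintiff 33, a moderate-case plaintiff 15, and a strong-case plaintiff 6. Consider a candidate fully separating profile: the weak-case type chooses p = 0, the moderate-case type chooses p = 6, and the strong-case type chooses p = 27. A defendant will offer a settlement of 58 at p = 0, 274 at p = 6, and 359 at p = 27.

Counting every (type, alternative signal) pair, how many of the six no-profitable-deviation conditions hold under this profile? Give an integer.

Weak-case (own payoff 58): to p=6 gives 274 − 33×6 = 76 → profitable ✗; to p=27 gives 359 − 33×27 = -532 → no gain ✓.
Moderate-case (own payoff 274 − 15×6 = 184): to p=0 gives 58 → no gain ✓; to p=27 gives 359 − 15×27 = -46 → no gain ✓.
Strong-case (own payoff 359 − 6×27 = 197): to p=0 gives 58 → no gain ✓; to p=6 gives 274 − 6×6 = 238 → profitable ✗.
4 of the 6 constraints hold; not an equilibrium.

4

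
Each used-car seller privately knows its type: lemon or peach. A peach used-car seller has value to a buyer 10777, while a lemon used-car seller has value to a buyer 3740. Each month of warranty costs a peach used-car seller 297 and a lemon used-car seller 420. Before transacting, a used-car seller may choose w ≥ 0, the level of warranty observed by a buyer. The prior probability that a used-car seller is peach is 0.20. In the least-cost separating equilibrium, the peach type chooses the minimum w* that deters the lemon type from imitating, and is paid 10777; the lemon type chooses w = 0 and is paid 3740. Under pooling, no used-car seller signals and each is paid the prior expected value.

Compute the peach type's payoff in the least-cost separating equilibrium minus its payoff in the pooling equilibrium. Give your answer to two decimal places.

653.44

Least-cost separating signal: w* solves 3740 = 10777 − 420·w*, so w* = (10777 − 3740)/420 ≈ 16.7548.
Peach type's separating payoff: 10777 − 297 × w* = 10777 − 297 × (10777 − 3740)/420 = 10777 − 2089989/420 ≈ 5800.8357.
Pooling payoff: 0.20 × 10777 + 0.80 × 3740 = 5147.4.
Difference: 5800.8357 − 5147.4 = 653.4357, i.e. 653.44 to two decimal places.
The peach type prefers to separate.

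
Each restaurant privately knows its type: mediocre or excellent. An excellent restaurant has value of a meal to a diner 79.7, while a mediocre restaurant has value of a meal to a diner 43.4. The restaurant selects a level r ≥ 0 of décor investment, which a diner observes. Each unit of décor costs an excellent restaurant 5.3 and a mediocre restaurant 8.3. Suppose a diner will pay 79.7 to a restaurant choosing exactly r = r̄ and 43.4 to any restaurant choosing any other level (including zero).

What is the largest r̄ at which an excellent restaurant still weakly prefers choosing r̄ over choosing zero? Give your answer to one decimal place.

6.8

Choosing r̄ yields the excellent type 79.7 − 5.3·r̄; choosing zero yields 43.4.
The excellent type is indifferent at 79.7 − 5.3·r̄ = 43.4, i.e. r̄ = (79.7 − 43.4) / 5.3 ≈ 6.8.
For any r̄ above 6.8 the excellent type would rather pool at zero, so separation collapses.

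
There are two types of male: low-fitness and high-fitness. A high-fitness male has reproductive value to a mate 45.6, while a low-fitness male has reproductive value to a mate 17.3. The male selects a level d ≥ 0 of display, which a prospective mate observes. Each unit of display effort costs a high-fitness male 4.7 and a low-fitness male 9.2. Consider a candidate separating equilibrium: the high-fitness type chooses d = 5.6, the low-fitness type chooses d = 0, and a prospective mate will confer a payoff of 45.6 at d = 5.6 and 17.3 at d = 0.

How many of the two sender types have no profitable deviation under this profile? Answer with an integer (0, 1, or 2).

High-fitness type: signal → 45.6 − 4.7 × 5.6 = 19.28; deviate to 0 → 17.3. IC holds (19.28 ≥ 17.3).
Low-fitness type: stay at 0 → 17.3; mimic → 45.6 − 9.2 × 5.6 = -5.92. IC holds (17.3 ≥ -5.92).
2 of 2 constraints hold, so this is a separating equilibrium.

2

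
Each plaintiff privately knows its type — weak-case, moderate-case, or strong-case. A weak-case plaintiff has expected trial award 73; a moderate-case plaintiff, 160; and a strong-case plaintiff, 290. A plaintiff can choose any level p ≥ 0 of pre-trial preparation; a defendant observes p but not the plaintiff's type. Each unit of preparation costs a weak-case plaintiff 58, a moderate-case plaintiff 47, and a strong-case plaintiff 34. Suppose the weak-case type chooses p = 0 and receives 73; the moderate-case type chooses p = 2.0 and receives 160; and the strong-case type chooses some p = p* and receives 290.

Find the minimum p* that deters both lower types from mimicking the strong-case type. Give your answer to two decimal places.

Moderate-case type (on-path payoff 160 − 47×2.0 = 66) won't mimic when 66 ≥ 290 − 47·p*, i.e. p* ≥ 4.77.
Weak-case type (on-path payoff 73) won't mimic when 73 ≥ 290 − 58·p*, i.e. p* ≥ 3.74.
Both must hold, so p* = max(3.74, 4.77) = 4.77. The moderate-case type's constraint binds.

4.77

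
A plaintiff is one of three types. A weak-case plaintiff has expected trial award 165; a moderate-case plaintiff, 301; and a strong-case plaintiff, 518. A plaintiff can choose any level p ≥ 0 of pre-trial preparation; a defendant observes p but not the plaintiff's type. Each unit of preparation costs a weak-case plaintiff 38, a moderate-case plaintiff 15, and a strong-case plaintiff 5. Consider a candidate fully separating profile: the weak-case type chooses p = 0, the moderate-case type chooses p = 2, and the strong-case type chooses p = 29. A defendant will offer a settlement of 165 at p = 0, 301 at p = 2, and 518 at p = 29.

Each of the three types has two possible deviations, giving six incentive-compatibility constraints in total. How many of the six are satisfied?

5

Strong-case (own payoff 518 − 5×29 = 373): to p=0 gives 165 → no gain ✓; to p=2 gives 301 − 5×2 = 291 → no gain ✓.
Moderate-case (own payoff 301 − 15×2 = 271): to p=0 gives 165 → no gain ✓; to p=29 gives 518 − 15×29 = 83 → no gain ✓.
Weak-case (own payoff 165): to p=2 gives 301 − 38×2 = 225 → profitable ✗; to p=29 gives 518 − 38×29 = -584 → no gain ✓.
5 of the 6 constraints hold; not an equilibrium.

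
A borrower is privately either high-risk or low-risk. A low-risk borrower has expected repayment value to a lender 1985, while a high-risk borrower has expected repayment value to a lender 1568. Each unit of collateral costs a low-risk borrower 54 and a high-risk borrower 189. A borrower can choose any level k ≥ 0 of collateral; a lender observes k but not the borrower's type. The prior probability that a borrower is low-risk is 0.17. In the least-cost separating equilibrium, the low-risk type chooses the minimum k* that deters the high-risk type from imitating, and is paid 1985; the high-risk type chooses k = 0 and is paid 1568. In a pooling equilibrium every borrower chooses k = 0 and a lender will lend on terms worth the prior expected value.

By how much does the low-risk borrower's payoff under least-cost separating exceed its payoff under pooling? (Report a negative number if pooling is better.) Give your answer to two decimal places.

226.97

Least-cost separating signal: k* solves 1568 = 1985 − 189·k*, so k* = (1985 − 1568)/189 ≈ 2.2063.
Low-risk type's separating payoff: 1985 − 54 × k* = 1985 − 54 × (1985 − 1568)/189 = 1985 − 22518/189 ≈ 1865.8571.
Pooling payoff: 0.17 × 1985 + 0.83 × 1568 = 1638.89.
Difference: 1865.8571 − 1638.89 = 226.9671, i.e. 226.97 to two decimal places.
The low-risk type prefers to separate.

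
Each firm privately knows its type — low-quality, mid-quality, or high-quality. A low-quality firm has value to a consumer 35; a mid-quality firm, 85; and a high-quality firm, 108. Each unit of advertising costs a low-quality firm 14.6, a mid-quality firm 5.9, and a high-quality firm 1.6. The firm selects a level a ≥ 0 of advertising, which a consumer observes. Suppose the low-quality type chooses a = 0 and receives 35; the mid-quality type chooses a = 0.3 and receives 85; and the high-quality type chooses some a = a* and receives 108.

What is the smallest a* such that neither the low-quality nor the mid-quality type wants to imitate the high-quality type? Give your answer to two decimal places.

Mid-quality type (on-path payoff 85 − 5.9×0.3 = 83.23) won't mimic when 83.23 ≥ 108 − 5.9·a*, i.e. a* ≥ 4.20.
Low-quality type (on-path payoff 35) won't mimic when 35 ≥ 108 − 14.6·a*, i.e. a* ≥ 5.00.
Both must hold, so a* = max(5.00, 4.20) = 5.00. The low-quality type's constraint binds.

5.00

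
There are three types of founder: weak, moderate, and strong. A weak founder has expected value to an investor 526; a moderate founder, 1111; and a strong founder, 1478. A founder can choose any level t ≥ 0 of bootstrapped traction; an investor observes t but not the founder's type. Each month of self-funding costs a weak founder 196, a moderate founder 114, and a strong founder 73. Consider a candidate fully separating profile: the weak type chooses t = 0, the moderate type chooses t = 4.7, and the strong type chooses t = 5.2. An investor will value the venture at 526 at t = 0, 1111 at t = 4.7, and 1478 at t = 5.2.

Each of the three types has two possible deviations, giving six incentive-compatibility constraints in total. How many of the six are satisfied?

5

Strong (own payoff 1478 − 73×5.2 = 1098.4): to t=0 gives 526 → no gain ✓; to t=4.7 gives 1111 − 73×4.7 = 767.9 → no gain ✓.
Moderate (own payoff 1111 − 114×4.7 = 575.2): to t=0 gives 526 → no gain ✓; to t=5.2 gives 1478 − 114×5.2 = 885.2 → profitable ✗.
Weak (own payoff 526): to t=4.7 gives 1111 − 196×4.7 = 189.8 → no gain ✓; to t=5.2 gives 1478 − 196×5.2 = 458.8 → no gain ✓.
5 of the 6 constraints hold; not an equilibrium.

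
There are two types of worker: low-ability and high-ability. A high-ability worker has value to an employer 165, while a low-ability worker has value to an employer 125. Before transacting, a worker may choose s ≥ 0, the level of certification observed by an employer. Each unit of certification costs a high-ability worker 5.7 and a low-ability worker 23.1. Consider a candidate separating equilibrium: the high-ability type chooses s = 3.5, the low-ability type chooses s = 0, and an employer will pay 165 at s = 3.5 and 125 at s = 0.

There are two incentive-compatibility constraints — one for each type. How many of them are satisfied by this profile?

High-ability type: signal → 165 − 5.7 × 3.5 = 145.05; deviate to 0 → 125. IC holds (145.05 ≥ 125).
Low-ability type: stay at 0 → 125; mimic → 165 − 23.1 × 3.5 = 84.15. IC holds (125 ≥ 84.15).
2 of 2 constraints hold, so this is a separating equilibrium.

2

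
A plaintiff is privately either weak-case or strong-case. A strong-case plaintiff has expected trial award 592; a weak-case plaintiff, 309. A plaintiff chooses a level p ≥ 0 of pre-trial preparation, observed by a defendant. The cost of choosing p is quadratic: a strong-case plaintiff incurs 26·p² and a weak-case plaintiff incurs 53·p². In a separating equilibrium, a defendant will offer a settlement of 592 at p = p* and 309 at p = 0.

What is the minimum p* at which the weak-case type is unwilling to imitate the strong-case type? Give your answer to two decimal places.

The weak-case type at p = 0 receives 309; imitating at p* yields 592 − 53·p*².
Indifference: 309 = 592 − 53·p*², so p*² = (592 − 309) / 53 ≈ 5.3396.
p* = √5.3396 ≈ 2.31.

2.31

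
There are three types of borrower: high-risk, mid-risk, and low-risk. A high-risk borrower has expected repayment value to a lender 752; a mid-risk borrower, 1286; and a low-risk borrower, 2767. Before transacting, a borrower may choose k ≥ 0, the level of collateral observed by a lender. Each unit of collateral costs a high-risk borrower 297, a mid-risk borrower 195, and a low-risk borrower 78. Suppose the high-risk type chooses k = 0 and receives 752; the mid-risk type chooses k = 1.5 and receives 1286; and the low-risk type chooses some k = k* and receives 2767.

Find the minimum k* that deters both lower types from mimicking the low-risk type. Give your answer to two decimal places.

Mid-risk type (on-path payoff 1286 − 195×1.5 = 993.5) won't mimic when 993.5 ≥ 2767 − 195·k*, i.e. k* ≥ 9.09.
High-risk type (on-path payoff 752) won't mimic when 752 ≥ 2767 − 297·k*, i.e. k* ≥ 6.78.
Both must hold, so k* = max(6.78, 9.09) = 9.09. The mid-risk type's constraint binds.

9.09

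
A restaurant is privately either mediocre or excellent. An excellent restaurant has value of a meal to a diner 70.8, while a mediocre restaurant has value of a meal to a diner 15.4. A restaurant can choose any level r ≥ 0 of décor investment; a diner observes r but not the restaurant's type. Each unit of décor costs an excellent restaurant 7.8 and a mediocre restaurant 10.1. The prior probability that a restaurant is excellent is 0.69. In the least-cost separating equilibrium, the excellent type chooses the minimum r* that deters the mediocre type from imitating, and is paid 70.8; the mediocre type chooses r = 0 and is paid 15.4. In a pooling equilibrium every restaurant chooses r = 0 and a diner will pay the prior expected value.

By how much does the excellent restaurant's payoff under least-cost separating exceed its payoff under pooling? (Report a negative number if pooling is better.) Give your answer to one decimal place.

Least-cost separating signal: r* solves 15.4 = 70.8 − 10.1·r*, so r* = (70.8 − 15.4)/10.1 ≈ 5.4851.
Excellent type's separating payoff: 70.8 − 7.8 × r* = 70.8 − 7.8 × (70.8 − 15.4)/10.1 = 70.8 − 432.12/10.1 ≈ 28.016.
Pooling payoff: 0.69 × 70.8 + 0.31 × 15.4 = 53.626.
Difference: 28.016 − 53.626 = -25.61, i.e. -25.6 to one decimal place.
The excellent type would prefer the pooling outcome.

-25.6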